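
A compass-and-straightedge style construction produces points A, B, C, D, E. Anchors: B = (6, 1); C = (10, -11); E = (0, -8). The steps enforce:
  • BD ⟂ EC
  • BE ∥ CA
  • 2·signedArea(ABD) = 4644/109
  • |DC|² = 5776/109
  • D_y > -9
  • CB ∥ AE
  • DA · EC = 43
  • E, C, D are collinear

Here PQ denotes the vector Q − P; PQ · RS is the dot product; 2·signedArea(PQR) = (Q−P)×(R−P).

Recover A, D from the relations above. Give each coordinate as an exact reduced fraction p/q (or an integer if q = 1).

1. A_x = 4  [CB ∥ AE ∩ BE ∥ CA]
2. A_y = -20  [CB ∥ AE ∩ BE ∥ CA]
   → A = (4, -20)
3. D_x = 330/109  [E, C, D are collinear ∩ BD ⟂ EC]
4. D_y = -971/109  [E, C, D are collinear ∩ BD ⟂ EC]
   → D = (330/109, -971/109)

A = (4, -20)
D = (330/109, -971/109)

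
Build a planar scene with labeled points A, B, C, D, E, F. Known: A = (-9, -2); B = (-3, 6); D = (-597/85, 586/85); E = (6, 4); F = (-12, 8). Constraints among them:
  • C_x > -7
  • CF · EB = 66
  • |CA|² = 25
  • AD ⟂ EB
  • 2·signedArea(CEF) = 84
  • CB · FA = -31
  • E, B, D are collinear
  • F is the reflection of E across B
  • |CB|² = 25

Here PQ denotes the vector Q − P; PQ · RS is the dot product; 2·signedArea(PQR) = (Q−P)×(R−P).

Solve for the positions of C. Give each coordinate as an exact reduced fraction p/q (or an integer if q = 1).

1. C_x = -6  [CF · EB = 66 ∩ 2·signedArea(CEF) = 84]
2. C_y = 2  [CF · EB = 66 ∩ 2·signedArea(CEF) = 84]
   → C = (-6, 2)

C = (-6, 2)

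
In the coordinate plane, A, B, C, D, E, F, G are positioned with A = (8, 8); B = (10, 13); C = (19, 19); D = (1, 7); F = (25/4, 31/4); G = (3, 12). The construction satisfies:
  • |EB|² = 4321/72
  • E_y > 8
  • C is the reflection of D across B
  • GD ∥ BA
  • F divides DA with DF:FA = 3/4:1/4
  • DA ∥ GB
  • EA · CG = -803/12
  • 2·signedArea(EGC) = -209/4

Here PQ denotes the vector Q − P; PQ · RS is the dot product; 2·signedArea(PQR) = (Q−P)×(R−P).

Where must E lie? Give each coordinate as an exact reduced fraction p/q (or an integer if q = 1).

1. E_x = 41/12  [EA · CG = -803/12 ∩ 2·signedArea(EGC) = -209/4]
2. E_y = 107/12  [EA · CG = -803/12 ∩ 2·signedArea(EGC) = -209/4]
   → E = (41/12, 107/12)

E = (41/12, 107/12)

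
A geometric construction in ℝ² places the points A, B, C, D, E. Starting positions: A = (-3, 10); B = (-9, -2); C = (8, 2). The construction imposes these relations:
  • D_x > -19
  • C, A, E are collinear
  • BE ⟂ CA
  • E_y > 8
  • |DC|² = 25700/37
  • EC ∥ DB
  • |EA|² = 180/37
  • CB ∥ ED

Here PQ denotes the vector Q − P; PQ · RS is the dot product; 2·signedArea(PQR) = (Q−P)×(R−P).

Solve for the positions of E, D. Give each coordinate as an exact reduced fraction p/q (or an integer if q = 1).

D = (-674/37, 174/37)
E = (-45/37, 322/37)

1. E_x = -45/37  [C, A, E are collinear ∩ BE ⟂ CA]
2. E_y = 322/37  [C, A, E are collinear ∩ BE ⟂ CA]
   → E = (-45/37, 322/37)
3. D_x = -674/37  [EC ∥ DB ∩ CB ∥ ED]
4. D_y = 174/37  [EC ∥ DB ∩ CB ∥ ED]
   → D = (-674/37, 174/37)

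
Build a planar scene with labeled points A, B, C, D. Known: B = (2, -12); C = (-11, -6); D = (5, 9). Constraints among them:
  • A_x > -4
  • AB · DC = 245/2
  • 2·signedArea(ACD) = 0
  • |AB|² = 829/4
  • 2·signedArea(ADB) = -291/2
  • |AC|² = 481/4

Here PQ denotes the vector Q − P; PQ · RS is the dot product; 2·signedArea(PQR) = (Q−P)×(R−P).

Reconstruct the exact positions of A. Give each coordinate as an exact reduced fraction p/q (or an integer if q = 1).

1. A_x = -3  [2·signedArea(ACD) = 0 ∩ 2·signedArea(ADB) = -291/2]
2. A_y = 3/2  [2·signedArea(ACD) = 0 ∩ 2·signedArea(ADB) = -291/2]
   → A = (-3, 3/2)

A = (-3, 3/2)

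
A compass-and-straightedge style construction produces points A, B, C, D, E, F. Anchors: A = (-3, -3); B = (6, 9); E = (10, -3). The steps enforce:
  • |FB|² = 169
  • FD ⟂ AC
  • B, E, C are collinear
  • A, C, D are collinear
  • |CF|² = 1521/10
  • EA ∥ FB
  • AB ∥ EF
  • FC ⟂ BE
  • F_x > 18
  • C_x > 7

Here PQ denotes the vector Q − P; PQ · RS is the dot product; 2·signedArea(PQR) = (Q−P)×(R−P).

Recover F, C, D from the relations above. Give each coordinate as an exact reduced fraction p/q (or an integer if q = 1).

C = (73/10, 51/10)
D = (141002/8585, 105384/8585)
F = (19, 9)

1. F_x = 19  [EA ∥ FB ∩ AB ∥ EF]
2. F_y = 9  [EA ∥ FB ∩ AB ∥ EF]
   → F = (19, 9)
3. C_x = 73/10  [B, E, C are collinear ∩ FC ⟂ BE]
4. C_y = 51/10  [B, E, C are collinear ∩ FC ⟂ BE]
   → C = (73/10, 51/10)
5. D_x = 141002/8585  [A, C, D are collinear ∩ FD ⟂ AC]
6. D_y = 105384/8585  [A, C, D are collinear ∩ FD ⟂ AC]
   → D = (141002/8585, 105384/8585)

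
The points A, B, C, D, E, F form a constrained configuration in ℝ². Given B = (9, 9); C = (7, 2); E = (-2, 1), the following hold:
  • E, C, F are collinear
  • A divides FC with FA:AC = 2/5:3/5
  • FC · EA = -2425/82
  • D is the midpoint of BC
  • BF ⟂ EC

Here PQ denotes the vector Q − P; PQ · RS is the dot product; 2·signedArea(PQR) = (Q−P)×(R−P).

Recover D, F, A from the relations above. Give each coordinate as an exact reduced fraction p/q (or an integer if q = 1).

1. D_x = 8  [D is the midpoint of BC]
2. D_y = 11/2  [D is the midpoint of BC]
   → D = (8, 11/2)
3. F_x = 799/82  [E, C, F are collinear ∩ BF ⟂ EC]
4. F_y = 189/82  [E, C, F are collinear ∩ BF ⟂ EC]
   → F = (799/82, 189/82)
5. A_x = 709/82  [A divides FC with FA:AC = 2/5:3/5]
6. A_y = 179/82  [A divides FC with FA:AC = 2/5:3/5]
   → A = (709/82, 179/82)

A = (709/82, 179/82)
D = (8, 11/2)
F = (799/82, 189/82)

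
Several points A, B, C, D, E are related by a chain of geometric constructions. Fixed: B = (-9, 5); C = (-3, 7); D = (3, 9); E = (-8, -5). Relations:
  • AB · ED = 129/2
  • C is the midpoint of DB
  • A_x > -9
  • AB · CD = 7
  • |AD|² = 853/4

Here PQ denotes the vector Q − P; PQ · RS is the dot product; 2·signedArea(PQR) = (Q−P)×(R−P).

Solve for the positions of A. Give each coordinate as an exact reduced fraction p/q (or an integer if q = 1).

1. A_x = -17/2  [AB · ED = 129/2 ∩ AB · CD = 7]
2. A_y = 0  [AB · ED = 129/2 ∩ AB · CD = 7]
   → A = (-17/2, 0)

A = (-17/2, 0)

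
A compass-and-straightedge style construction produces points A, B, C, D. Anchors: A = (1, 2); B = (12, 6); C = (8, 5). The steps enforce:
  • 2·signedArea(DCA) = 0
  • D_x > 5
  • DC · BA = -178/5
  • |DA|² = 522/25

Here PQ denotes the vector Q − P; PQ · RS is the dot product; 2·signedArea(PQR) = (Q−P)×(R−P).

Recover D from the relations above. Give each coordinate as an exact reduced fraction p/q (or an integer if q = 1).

D = (26/5, 19/5)

1. D_x = 26/5  [2·signedArea(DCA) = 0 ∩ DC · BA = -178/5]
2. D_y = 19/5  [2·signedArea(DCA) = 0 ∩ DC · BA = -178/5]
   → D = (26/5, 19/5)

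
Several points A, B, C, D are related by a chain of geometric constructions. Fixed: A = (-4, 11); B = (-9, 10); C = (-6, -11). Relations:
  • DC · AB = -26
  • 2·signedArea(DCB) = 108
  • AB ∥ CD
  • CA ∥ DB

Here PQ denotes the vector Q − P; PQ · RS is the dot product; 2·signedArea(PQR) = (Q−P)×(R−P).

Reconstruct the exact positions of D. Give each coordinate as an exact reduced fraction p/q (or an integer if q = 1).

D = (-11, -12)

1. D_x = -11  [CA ∥ DB ∩ AB ∥ CD]
2. D_y = -12  [CA ∥ DB ∩ AB ∥ CD]
   → D = (-11, -12)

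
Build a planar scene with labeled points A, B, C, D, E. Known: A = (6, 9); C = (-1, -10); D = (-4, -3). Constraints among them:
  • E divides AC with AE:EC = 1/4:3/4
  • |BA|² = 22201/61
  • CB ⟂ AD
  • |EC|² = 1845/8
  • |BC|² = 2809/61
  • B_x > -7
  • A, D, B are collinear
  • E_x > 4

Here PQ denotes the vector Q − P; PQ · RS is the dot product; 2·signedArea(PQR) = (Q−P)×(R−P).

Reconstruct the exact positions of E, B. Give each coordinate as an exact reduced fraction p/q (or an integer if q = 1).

1. E_x = 17/4  [E divides AC with AE:EC = 1/4:3/4]
2. E_y = 17/4  [E divides AC with AE:EC = 1/4:3/4]
   → E = (17/4, 17/4)
3. B_x = -379/61  [A, D, B are collinear ∩ CB ⟂ AD]
4. B_y = -345/61  [A, D, B are collinear ∩ CB ⟂ AD]
   → B = (-379/61, -345/61)

B = (-379/61, -345/61)
E = (17/4, 17/4)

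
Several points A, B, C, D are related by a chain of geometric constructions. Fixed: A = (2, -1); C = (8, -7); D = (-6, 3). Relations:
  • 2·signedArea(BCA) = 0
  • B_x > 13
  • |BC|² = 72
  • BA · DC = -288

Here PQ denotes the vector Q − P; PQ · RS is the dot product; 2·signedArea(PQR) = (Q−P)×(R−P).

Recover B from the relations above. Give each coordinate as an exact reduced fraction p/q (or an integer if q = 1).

1. B_x = 14  [2·signedArea(BCA) = 0 ∩ BA · DC = -288]
2. B_y = -13  [2·signedArea(BCA) = 0 ∩ BA · DC = -288]
   → B = (14, -13)

B = (14, -13)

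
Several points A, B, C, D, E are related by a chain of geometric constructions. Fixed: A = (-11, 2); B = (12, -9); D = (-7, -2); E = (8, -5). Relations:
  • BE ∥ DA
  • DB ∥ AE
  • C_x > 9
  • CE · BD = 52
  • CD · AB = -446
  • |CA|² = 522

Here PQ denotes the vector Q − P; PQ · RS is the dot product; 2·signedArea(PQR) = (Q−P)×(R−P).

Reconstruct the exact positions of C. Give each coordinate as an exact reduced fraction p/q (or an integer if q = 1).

1. C_x = 10  [CD · AB = -446 ∩ CE · BD = 52]
2. C_y = -7  [CD · AB = -446 ∩ CE · BD = 52]
   → C = (10, -7)

C = (10, -7)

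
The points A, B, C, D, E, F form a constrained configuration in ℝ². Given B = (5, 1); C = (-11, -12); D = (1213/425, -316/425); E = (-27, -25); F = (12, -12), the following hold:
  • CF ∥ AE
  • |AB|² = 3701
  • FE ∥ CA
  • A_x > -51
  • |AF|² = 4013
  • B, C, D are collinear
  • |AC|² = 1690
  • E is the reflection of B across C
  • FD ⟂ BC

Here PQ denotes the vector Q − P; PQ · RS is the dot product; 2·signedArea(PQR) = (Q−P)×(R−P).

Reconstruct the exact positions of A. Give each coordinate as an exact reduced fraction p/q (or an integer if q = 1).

A = (-50, -25)

1. A_x = -50  [CF ∥ AE ∩ FE ∥ CA]
2. A_y = -25  [CF ∥ AE ∩ FE ∥ CA]
   → A = (-50, -25)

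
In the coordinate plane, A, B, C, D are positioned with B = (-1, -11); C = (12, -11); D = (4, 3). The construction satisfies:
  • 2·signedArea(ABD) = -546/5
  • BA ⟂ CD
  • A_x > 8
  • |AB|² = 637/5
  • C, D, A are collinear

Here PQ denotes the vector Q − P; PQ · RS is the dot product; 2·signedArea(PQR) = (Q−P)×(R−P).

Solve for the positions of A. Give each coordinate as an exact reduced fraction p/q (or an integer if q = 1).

A = (44/5, -27/5)

1. A_x = 44/5  [C, D, A are collinear ∩ BA ⟂ CD]
2. A_y = -27/5  [C, D, A are collinear ∩ BA ⟂ CD]
   → A = (44/5, -27/5)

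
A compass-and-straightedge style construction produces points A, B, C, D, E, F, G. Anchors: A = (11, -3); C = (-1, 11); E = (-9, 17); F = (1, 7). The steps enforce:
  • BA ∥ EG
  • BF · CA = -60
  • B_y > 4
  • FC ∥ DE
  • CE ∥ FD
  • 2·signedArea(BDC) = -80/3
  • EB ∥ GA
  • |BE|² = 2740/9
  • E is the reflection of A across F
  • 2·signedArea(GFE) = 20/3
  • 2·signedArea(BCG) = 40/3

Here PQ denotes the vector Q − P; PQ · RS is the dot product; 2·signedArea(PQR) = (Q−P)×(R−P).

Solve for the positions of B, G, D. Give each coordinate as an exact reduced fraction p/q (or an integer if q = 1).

B = (11/3, 5)
D = (-7, 13)
G = (-5/3, 9)

1. B_x = 11/3  [line -12·x + 14·y + -26 = 0 ∩ |BE|² = 2740/9]
2. B_y = 5  [line -12·x + 14·y + -26 = 0 ∩ |BE|² = 2740/9]
   → B = (11/3, 5)
3. G_x = -5/3  [2·signedArea(BCG) = 40/3 ∩ EB ∥ GA]
4. G_y = 9  [2·signedArea(BCG) = 40/3 ∩ EB ∥ GA]
   → G = (-5/3, 9)
5. D_x = -7  [FC ∥ DE ∩ CE ∥ FD]
6. D_y = 13  [FC ∥ DE ∩ CE ∥ FD]
   → D = (-7, 13)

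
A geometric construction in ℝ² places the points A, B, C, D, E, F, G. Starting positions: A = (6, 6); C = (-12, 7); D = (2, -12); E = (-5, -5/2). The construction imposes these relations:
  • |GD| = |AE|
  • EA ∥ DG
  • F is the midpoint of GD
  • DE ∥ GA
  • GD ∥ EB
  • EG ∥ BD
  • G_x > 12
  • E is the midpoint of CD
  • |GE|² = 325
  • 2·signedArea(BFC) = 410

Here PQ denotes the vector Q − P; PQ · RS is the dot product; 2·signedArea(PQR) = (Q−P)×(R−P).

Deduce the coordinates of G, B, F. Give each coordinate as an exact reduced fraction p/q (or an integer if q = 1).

1. G_x = 13  [DE ∥ GA ∩ EA ∥ DG]
2. G_y = -7/2  [DE ∥ GA ∩ EA ∥ DG]
   → G = (13, -7/2)
3. B_x = -16  [EG ∥ BD ∩ GD ∥ EB]
4. B_y = -11  [EG ∥ BD ∩ GD ∥ EB]
   → B = (-16, -11)
5. F_x = 15/2  [F is the midpoint of GD]
6. F_y = -31/4  [F is the midpoint of GD]
   → F = (15/2, -31/4)

B = (-16, -11)
F = (15/2, -31/4)
G = (13, -7/2)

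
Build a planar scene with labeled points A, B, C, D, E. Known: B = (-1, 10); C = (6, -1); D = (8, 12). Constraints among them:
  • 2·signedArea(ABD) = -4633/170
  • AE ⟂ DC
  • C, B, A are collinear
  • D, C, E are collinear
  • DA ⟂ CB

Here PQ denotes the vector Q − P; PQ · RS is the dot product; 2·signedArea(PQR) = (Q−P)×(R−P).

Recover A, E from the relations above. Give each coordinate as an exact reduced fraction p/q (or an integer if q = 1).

A = (117/170, 1249/170)
E = (104871/14705, 186923/29410)

1. A_x = 117/170  [C, B, A are collinear ∩ DA ⟂ CB]
2. A_y = 1249/170  [C, B, A are collinear ∩ DA ⟂ CB]
   → A = (117/170, 1249/170)
3. E_x = 104871/14705  [D, C, E are collinear ∩ AE ⟂ DC]
4. E_y = 186923/29410  [D, C, E are collinear ∩ AE ⟂ DC]
   → E = (104871/14705, 186923/29410)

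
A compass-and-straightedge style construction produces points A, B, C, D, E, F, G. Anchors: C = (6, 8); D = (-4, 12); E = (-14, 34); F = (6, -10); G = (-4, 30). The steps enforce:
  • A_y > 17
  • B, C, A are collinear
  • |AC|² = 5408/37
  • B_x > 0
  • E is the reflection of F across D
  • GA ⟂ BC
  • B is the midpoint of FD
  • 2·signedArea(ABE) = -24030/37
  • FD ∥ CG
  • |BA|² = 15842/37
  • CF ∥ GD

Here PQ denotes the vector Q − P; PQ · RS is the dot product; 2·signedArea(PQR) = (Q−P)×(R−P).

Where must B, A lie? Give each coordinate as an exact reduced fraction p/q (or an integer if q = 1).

A = (482/37, 660/37)
B = (1, 1)

1. B_x = 1  [B is the midpoint of FD]
2. B_y = 1  [B is the midpoint of FD]
   → B = (1, 1)
3. A_x = 482/37  [B, C, A are collinear ∩ GA ⟂ BC]
4. A_y = 660/37  [B, C, A are collinear ∩ GA ⟂ BC]
   → A = (482/37, 660/37)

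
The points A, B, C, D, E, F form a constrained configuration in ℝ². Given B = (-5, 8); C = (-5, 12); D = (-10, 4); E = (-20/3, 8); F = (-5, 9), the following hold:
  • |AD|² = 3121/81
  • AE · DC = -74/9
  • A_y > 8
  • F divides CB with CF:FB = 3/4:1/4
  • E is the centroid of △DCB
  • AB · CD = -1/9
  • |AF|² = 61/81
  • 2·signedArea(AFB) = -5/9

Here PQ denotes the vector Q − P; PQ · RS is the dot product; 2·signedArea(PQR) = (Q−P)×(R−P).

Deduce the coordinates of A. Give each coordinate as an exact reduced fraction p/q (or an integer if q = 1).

1. A_x = -50/9  [AE · DC = -74/9 ∩ 2·signedArea(AFB) = -5/9]
2. A_y = 25/3  [AE · DC = -74/9 ∩ 2·signedArea(AFB) = -5/9]
   → A = (-50/9, 25/3)

A = (-50/9, 25/3)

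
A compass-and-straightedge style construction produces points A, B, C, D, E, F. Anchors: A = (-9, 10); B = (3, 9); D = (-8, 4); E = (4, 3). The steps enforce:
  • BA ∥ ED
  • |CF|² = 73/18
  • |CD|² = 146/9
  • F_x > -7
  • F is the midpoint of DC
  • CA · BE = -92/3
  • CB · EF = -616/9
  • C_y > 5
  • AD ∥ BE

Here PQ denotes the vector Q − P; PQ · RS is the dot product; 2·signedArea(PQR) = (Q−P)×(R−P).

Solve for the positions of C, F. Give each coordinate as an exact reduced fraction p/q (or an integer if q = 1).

1. C_x = -13/3  [line -1·x + 6·y + -115/3 = 0 ∩ |CD|² = 146/9]
2. C_y = 17/3  [line -1·x + 6·y + -115/3 = 0 ∩ |CD|² = 146/9]
   → C = (-13/3, 17/3)
3. F_x = -37/6  [F is the midpoint of DC]
4. F_y = 29/6  [F is the midpoint of DC]
   → F = (-37/6, 29/6)

C = (-13/3, 17/3)
F = (-37/6, 29/6)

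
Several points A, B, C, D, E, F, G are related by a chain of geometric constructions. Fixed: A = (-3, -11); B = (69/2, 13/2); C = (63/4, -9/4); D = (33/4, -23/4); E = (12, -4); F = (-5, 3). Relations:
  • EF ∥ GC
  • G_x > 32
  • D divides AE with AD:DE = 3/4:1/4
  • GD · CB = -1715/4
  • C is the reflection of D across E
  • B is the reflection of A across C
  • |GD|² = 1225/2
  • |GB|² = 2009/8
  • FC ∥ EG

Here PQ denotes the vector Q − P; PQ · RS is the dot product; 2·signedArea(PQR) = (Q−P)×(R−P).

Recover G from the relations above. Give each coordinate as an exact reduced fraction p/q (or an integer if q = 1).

G = (131/4, -37/4)

1. G_x = 131/4  [EF ∥ GC ∩ FC ∥ EG]
2. G_y = -37/4  [EF ∥ GC ∩ FC ∥ EG]
   → G = (131/4, -37/4)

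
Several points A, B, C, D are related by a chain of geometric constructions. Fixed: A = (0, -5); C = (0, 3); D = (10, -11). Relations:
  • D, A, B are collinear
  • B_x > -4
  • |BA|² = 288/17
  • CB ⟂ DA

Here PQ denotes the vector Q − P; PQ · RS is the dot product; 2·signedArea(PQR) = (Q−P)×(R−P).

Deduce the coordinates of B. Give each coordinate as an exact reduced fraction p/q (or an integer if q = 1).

B = (-60/17, -49/17)

1. B_x = -60/17  [D, A, B are collinear ∩ CB ⟂ DA]
2. B_y = -49/17  [D, A, B are collinear ∩ CB ⟂ DA]
   → B = (-60/17, -49/17)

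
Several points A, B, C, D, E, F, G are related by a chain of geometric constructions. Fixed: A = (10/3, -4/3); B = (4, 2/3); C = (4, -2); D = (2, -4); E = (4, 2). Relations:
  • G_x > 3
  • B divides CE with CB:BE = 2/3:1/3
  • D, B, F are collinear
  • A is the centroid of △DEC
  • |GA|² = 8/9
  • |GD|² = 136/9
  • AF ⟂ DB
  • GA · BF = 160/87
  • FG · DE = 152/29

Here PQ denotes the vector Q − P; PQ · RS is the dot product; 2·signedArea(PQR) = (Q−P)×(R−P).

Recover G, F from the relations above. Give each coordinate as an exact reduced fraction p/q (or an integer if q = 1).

F = (92/29, -110/87)
G = (4, -2/3)

1. F_x = 92/29  [D, B, F are collinear ∩ AF ⟂ DB]
2. F_y = -110/87  [D, B, F are collinear ∩ AF ⟂ DB]
   → F = (92/29, -110/87)
3. G_x = 4  [GA · BF = 160/87 ∩ FG · DE = 152/29]
4. G_y = -2/3  [GA · BF = 160/87 ∩ FG · DE = 152/29]
   → G = (4, -2/3)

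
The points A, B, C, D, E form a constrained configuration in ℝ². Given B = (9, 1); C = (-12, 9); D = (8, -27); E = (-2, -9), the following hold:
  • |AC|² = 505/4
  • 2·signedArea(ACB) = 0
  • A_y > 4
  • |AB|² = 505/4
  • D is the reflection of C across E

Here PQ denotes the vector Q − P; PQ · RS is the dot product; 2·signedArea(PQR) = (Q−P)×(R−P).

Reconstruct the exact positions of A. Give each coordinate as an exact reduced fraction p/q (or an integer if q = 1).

1. A_x = -3/2  [line 8·x + 21·y + -93 = 0 ∩ |AB|² = 505/4]
2. A_y = 5  [line 8·x + 21·y + -93 = 0 ∩ |AB|² = 505/4]
   → A = (-3/2, 5)

A = (-3/2, 5)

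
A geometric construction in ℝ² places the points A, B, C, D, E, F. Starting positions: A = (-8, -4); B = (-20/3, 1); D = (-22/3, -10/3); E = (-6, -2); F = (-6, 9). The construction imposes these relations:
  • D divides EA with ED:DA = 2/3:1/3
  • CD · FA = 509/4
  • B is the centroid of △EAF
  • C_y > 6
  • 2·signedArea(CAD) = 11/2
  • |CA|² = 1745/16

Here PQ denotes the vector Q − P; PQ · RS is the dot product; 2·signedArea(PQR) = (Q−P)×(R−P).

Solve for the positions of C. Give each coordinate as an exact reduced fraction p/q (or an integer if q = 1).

1. C_x = -6  [CD · FA = 509/4 ∩ 2·signedArea(CAD) = 11/2]
2. C_y = 25/4  [CD · FA = 509/4 ∩ 2·signedArea(CAD) = 11/2]
   → C = (-6, 25/4)

C = (-6, 25/4)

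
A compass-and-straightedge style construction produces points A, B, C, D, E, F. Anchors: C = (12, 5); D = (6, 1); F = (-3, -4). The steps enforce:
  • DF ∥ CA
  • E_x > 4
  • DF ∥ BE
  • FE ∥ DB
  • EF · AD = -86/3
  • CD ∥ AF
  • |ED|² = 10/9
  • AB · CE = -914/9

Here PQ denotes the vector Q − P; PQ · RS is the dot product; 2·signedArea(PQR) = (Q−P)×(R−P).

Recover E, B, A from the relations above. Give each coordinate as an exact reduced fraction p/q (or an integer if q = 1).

1. A_x = 3  [CD ∥ AF ∩ DF ∥ CA]
2. A_y = 0  [CD ∥ AF ∩ DF ∥ CA]
   → A = (3, 0)
3. E_x = 5  [line -3·x + -1·y + 47/3 = 0 ∩ |ED|² = 10/9]
4. E_y = 2/3  [line -3·x + -1·y + 47/3 = 0 ∩ |ED|² = 10/9]
   → E = (5, 2/3)
5. B_x = 14  [DF ∥ BE ∩ FE ∥ DB]
6. B_y = 17/3  [DF ∥ BE ∩ FE ∥ DB]
   → B = (14, 17/3)

A = (3, 0)
B = (14, 17/3)
E = (5, 2/3)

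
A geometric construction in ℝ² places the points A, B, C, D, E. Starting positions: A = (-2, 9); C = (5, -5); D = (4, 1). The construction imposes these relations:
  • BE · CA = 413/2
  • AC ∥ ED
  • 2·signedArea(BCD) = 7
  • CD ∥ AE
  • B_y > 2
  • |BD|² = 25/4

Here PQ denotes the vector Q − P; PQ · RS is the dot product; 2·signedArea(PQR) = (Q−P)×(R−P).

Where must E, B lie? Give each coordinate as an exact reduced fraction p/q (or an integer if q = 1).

1. E_x = -3  [AC ∥ ED ∩ CD ∥ AE]
2. E_y = 15  [AC ∥ ED ∩ CD ∥ AE]
   → E = (-3, 15)
3. B_x = 5/2  [2·signedArea(BCD) = 7 ∩ BE · CA = 413/2]
4. B_y = 3  [2·signedArea(BCD) = 7 ∩ BE · CA = 413/2]
   → B = (5/2, 3)

B = (5/2, 3)
E = (-3, 15)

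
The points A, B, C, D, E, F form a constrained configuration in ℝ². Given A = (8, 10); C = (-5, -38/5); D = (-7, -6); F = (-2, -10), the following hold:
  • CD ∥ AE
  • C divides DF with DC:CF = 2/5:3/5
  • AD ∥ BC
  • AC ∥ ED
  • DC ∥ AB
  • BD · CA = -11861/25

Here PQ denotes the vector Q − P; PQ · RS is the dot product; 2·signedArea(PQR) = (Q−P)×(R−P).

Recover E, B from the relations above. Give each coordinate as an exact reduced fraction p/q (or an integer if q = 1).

B = (10, 42/5)
E = (6, 58/5)

1. E_x = 6  [AC ∥ ED ∩ CD ∥ AE]
2. E_y = 58/5  [AC ∥ ED ∩ CD ∥ AE]
   → E = (6, 58/5)
3. B_x = 10  [AD ∥ BC ∩ DC ∥ AB]
4. B_y = 42/5  [AD ∥ BC ∩ DC ∥ AB]
   → B = (10, 42/5)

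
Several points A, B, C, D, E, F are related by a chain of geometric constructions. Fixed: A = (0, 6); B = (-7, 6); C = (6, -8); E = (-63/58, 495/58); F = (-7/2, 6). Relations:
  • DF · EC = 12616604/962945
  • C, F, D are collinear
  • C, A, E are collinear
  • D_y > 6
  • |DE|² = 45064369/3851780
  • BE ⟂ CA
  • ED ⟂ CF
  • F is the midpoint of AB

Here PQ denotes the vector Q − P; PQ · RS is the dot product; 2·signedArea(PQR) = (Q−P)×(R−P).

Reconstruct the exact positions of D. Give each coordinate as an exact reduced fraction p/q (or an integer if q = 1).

D = (-260099/66410, 219614/33205)

1. D_x = -260099/66410  [C, F, D are collinear ∩ ED ⟂ CF]
2. D_y = 219614/33205  [C, F, D are collinear ∩ ED ⟂ CF]
   → D = (-260099/66410, 219614/33205)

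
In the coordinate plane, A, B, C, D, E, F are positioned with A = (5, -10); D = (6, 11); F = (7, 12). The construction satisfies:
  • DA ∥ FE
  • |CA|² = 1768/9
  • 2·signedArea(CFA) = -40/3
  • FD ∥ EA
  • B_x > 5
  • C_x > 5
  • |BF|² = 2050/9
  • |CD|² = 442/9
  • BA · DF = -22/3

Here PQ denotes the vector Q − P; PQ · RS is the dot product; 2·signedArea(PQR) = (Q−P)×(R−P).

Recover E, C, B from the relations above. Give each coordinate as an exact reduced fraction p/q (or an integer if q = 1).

B = (16/3, -3)
C = (17/3, 4)
E = (6, -9)

1. E_x = 6  [FD ∥ EA ∩ DA ∥ FE]
2. E_y = -9  [FD ∥ EA ∩ DA ∥ FE]
   → E = (6, -9)
3. C_x = 17/3  [line 22·x + -2·y + -350/3 = 0 ∩ |CA|² = 1768/9]
4. C_y = 4  [line 22·x + -2·y + -350/3 = 0 ∩ |CA|² = 1768/9]
   → C = (17/3, 4)
5. B_x = 16/3  [line -1·x + -1·y + 7/3 = 0 ∩ |BF|² = 2050/9]
6. B_y = -3  [line -1·x + -1·y + 7/3 = 0 ∩ |BF|² = 2050/9]
   → B = (16/3, -3)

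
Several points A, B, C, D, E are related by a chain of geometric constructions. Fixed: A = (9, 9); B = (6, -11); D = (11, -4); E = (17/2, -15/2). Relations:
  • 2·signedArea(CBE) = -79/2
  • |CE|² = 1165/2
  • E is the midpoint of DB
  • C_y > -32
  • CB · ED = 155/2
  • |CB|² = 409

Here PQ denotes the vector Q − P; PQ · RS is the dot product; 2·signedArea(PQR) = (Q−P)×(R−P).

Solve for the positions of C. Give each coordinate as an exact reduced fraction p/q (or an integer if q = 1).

C = (3, -31)

1. C_x = 3  [2·signedArea(CBE) = -79/2 ∩ CB · ED = 155/2]
2. C_y = -31  [2·signedArea(CBE) = -79/2 ∩ CB · ED = 155/2]
   → C = (3, -31)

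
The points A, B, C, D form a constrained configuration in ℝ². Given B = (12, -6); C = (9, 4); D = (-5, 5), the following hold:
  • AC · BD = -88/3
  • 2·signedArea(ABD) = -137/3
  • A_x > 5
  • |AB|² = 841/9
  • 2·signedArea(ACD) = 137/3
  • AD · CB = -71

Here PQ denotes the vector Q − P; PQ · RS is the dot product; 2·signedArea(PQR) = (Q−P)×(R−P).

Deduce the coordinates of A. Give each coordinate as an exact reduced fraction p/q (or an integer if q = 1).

A = (16/3, 1)

1. A_x = 16/3  [2·signedArea(ABD) = -137/3 ∩ AC · BD = -88/3]
2. A_y = 1  [2·signedArea(ABD) = -137/3 ∩ AC · BD = -88/3]
   → A = (16/3, 1)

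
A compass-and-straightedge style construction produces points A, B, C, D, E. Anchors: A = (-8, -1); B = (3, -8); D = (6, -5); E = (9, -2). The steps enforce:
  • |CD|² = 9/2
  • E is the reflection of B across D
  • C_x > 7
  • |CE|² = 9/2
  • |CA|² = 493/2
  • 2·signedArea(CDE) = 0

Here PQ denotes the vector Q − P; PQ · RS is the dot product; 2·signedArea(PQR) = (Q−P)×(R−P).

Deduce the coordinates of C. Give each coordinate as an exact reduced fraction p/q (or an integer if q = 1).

1. C_x = 15/2  [line -3·x + 3·y + 33 = 0 ∩ |CA|² = 493/2]
2. C_y = -7/2  [line -3·x + 3·y + 33 = 0 ∩ |CA|² = 493/2]
   → C = (15/2, -7/2)

C = (15/2, -7/2)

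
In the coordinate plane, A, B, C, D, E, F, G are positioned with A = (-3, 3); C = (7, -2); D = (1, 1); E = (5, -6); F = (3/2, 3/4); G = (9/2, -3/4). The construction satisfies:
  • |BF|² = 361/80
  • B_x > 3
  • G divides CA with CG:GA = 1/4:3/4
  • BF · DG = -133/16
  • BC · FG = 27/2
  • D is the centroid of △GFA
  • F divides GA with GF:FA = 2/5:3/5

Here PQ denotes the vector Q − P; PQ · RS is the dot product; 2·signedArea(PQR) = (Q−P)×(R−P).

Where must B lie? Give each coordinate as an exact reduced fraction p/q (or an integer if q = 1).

1. B_x = 17/5  [line -3·x + 3/2·y + 21/2 = 0 ∩ |BF|² = 361/80]
2. B_y = -1/5  [line -3·x + 3/2·y + 21/2 = 0 ∩ |BF|² = 361/80]
   → B = (17/5, -1/5)

B = (17/5, -1/5)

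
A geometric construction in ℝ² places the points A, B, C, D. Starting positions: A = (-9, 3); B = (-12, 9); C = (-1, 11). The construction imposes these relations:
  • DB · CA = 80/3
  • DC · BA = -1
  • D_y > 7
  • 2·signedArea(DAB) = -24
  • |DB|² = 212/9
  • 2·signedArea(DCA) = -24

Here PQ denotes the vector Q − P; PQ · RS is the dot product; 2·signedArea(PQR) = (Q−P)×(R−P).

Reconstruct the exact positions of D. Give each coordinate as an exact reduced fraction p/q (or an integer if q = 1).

1. D_x = -22/3  [2·signedArea(DCA) = -24 ∩ DB · CA = 80/3]
2. D_y = 23/3  [2·signedArea(DCA) = -24 ∩ DB · CA = 80/3]
   → D = (-22/3, 23/3)

D = (-22/3, 23/3)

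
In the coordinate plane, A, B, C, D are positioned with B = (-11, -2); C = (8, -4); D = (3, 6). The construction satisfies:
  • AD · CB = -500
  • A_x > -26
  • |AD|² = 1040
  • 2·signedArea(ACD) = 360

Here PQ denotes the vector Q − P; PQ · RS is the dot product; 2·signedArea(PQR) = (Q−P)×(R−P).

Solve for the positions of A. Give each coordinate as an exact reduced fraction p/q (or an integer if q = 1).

1. A_x = -25  [AD · CB = -500 ∩ 2·signedArea(ACD) = 360]
2. A_y = -10  [AD · CB = -500 ∩ 2·signedArea(ACD) = 360]
   → A = (-25, -10)

A = (-25, -10)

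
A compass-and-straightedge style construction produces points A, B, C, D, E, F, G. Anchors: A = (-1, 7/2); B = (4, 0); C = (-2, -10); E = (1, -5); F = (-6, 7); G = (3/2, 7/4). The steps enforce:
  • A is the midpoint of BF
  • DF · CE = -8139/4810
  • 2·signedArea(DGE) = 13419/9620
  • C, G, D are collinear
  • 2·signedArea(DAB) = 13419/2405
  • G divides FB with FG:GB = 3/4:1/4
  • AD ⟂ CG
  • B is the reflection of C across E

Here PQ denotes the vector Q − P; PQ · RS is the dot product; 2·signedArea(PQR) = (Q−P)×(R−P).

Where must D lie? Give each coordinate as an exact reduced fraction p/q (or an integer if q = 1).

D = (4269/2405, 12859/4810)

1. D_x = 4269/2405  [C, G, D are collinear ∩ AD ⟂ CG]
2. D_y = 12859/4810  [C, G, D are collinear ∩ AD ⟂ CG]
   → D = (4269/2405, 12859/4810)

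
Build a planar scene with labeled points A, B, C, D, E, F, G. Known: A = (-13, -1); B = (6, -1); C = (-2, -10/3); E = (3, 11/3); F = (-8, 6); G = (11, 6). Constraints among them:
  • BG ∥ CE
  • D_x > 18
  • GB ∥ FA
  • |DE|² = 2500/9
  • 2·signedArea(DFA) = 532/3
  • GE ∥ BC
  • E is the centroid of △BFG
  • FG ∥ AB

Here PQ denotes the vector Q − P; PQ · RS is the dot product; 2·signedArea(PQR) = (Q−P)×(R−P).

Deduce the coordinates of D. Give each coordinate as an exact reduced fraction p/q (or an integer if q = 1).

1. D_x = 19  [line 7·x + -5·y + -274/3 = 0 ∩ |DE|² = 2500/9]
2. D_y = 25/3  [line 7·x + -5·y + -274/3 = 0 ∩ |DE|² = 2500/9]
   → D = (19, 25/3)

D = (19, 25/3)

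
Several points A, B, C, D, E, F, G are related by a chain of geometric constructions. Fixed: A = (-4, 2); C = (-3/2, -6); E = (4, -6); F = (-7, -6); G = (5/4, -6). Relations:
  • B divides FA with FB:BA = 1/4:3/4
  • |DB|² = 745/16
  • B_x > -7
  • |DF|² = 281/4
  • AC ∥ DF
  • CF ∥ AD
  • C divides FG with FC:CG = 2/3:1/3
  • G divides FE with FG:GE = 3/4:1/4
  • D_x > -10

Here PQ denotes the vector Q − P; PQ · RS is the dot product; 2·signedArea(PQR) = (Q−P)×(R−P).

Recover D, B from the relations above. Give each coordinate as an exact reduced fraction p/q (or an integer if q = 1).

B = (-25/4, -4)
D = (-19/2, 2)

1. D_x = -19/2  [AC ∥ DF ∩ CF ∥ AD]
2. D_y = 2  [AC ∥ DF ∩ CF ∥ AD]
   → D = (-19/2, 2)
3. B_x = -25/4  [B divides FA with FB:BA = 1/4:3/4]
4. B_y = -4  [B divides FA with FB:BA = 1/4:3/4]
   → B = (-25/4, -4)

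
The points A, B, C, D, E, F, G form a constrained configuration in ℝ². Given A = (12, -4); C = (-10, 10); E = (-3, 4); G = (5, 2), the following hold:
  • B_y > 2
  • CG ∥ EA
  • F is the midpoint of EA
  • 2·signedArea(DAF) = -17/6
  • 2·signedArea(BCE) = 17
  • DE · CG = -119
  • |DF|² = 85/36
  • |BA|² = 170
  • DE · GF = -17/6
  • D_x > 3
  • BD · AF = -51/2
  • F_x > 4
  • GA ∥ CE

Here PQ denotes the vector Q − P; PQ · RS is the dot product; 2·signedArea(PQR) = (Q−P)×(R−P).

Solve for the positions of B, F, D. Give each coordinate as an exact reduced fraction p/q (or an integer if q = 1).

B = (1, 3)
D = (10/3, 1)
F = (9/2, 0)

1. B_x = 1  [line 6·x + 7·y + -27 = 0 ∩ |BA|² = 170]
2. B_y = 3  [line 6·x + 7·y + -27 = 0 ∩ |BA|² = 170]
   → B = (1, 3)
3. F_x = 9/2  [F is the midpoint of EA]
4. F_y = 0  [F is the midpoint of EA]
   → F = (9/2, 0)
5. D_x = 10/3  [2·signedArea(DAF) = -17/6 ∩ BD · AF = -51/2]
6. D_y = 1  [2·signedArea(DAF) = -17/6 ∩ BD · AF = -51/2]
   → D = (10/3, 1)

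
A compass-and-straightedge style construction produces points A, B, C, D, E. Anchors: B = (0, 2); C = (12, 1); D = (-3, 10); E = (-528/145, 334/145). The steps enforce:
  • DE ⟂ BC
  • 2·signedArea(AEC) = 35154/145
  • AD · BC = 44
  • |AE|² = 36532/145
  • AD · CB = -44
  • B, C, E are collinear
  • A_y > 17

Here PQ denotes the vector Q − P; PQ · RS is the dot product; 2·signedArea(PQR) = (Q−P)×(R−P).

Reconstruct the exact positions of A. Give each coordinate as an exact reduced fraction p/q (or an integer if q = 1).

A = (-6, 18)

1. A_x = -6  [2·signedArea(AEC) = 35154/145 ∩ AD · BC = 44]
2. A_y = 18  [2·signedArea(AEC) = 35154/145 ∩ AD · BC = 44]
   → A = (-6, 18)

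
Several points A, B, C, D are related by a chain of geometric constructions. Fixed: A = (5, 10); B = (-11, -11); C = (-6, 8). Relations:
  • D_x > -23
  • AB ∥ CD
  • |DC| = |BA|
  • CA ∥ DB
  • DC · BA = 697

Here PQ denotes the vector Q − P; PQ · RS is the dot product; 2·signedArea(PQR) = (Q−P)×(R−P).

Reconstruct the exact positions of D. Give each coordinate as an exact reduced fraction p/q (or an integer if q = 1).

1. D_x = -22  [CA ∥ DB ∩ AB ∥ CD]
2. D_y = -13  [CA ∥ DB ∩ AB ∥ CD]
   → D = (-22, -13)

D = (-22, -13)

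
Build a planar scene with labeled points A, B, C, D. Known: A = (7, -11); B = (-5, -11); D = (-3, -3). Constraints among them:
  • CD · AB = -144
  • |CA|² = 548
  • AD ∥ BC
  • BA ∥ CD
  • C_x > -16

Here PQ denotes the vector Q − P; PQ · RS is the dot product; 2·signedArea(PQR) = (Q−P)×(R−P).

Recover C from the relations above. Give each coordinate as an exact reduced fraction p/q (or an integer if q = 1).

C = (-15, -3)

1. C_x = -15  [BA ∥ CD ∩ AD ∥ BC]
2. C_y = -3  [BA ∥ CD ∩ AD ∥ BC]
   → C = (-15, -3)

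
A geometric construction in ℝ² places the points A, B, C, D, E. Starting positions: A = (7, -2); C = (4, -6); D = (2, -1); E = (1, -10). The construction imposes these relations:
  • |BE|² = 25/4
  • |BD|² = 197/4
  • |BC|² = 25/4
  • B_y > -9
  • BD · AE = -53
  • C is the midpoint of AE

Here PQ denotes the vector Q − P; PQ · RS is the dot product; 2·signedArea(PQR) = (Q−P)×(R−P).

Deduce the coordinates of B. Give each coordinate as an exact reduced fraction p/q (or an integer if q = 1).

1. B_x = 5/2  [line 6·x + 8·y + 49 = 0 ∩ |BE|² = 25/4]
2. B_y = -8  [line 6·x + 8·y + 49 = 0 ∩ |BE|² = 25/4]
   → B = (5/2, -8)

B = (5/2, -8)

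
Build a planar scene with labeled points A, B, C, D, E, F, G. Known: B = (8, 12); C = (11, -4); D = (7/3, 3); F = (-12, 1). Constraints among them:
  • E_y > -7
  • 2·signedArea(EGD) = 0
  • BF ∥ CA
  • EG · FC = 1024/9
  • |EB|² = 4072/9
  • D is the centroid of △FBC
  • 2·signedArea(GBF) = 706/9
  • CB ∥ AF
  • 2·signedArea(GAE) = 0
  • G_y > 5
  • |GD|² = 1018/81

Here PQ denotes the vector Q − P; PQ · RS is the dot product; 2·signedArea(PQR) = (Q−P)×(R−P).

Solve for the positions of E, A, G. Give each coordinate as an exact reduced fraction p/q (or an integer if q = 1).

1. A_x = -9  [CB ∥ AF ∩ BF ∥ CA]
2. A_y = -15  [CB ∥ AF ∩ BF ∥ CA]
   → A = (-9, -15)
3. G_x = 38/9  [line 11·x + -20·y + 662/9 = 0 ∩ |GD|² = 1018/81]
4. G_y = 6  [line 11·x + -20·y + 662/9 = 0 ∩ |GD|² = 1018/81]
   → G = (38/9, 6)
5. E_x = -10/3  [2·signedArea(EGD) = 0 ∩ EG · FC = 1024/9]
6. E_y = -6  [2·signedArea(EGD) = 0 ∩ EG · FC = 1024/9]
   → E = (-10/3, -6)

A = (-9, -15)
E = (-10/3, -6)
G = (38/9, 6)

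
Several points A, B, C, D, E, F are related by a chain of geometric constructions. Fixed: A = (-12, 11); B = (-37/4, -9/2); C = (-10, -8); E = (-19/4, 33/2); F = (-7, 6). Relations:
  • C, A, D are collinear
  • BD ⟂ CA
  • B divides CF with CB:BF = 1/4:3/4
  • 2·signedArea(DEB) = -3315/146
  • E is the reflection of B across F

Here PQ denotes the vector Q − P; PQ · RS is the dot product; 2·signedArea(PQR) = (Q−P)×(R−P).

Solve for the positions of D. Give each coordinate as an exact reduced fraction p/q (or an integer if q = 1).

1. D_x = -756/73  [C, A, D are collinear ∩ BD ⟂ CA]
2. D_y = -337/73  [C, A, D are collinear ∩ BD ⟂ CA]
   → D = (-756/73, -337/73)

D = (-756/73, -337/73)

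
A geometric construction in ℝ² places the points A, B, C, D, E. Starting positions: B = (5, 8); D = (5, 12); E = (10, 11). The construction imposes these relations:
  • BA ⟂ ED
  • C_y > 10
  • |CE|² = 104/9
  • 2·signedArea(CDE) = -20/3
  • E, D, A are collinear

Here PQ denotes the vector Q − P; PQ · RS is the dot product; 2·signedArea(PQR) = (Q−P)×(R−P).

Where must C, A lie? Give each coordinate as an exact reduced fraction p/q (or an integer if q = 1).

1. C_x = 20/3  [line 1·x + 5·y + -175/3 = 0 ∩ |CE|² = 104/9]
2. C_y = 31/3  [line 1·x + 5·y + -175/3 = 0 ∩ |CE|² = 104/9]
   → C = (20/3, 31/3)
3. A_x = 75/13  [E, D, A are collinear ∩ BA ⟂ ED]
4. A_y = 154/13  [E, D, A are collinear ∩ BA ⟂ ED]
   → A = (75/13, 154/13)

A = (75/13, 154/13)
C = (20/3, 31/3)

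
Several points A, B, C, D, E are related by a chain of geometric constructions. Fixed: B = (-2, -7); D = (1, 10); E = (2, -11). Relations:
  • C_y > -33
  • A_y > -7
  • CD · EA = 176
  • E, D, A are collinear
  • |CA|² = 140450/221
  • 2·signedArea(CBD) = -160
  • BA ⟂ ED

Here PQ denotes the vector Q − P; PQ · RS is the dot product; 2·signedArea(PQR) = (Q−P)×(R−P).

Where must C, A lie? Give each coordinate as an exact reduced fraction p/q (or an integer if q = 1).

1. A_x = 398/221  [E, D, A are collinear ∩ BA ⟂ ED]
2. A_y = -1507/221  [E, D, A are collinear ∩ BA ⟂ ED]
   → A = (398/221, -1507/221)
3. C_x = 3  [2·signedArea(CBD) = -160 ∩ CD · EA = 176]
4. C_y = -32  [2·signedArea(CBD) = -160 ∩ CD · EA = 176]
   → C = (3, -32)

A = (398/221, -1507/221)
C = (3, -32)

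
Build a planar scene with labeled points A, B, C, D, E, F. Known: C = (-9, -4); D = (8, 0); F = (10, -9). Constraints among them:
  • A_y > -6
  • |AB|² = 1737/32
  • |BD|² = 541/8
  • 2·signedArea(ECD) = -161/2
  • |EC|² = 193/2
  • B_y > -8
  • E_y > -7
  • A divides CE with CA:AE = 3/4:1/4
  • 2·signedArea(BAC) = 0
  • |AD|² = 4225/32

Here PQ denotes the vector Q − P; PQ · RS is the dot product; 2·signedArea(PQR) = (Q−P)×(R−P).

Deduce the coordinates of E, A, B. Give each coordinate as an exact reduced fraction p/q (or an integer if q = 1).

1. E_x = 1/2  [line -4·x + 17·y + 225/2 = 0 ∩ |EC|² = 193/2]
2. E_y = -13/2  [line -4·x + 17·y + 225/2 = 0 ∩ |EC|² = 193/2]
   → E = (1/2, -13/2)
3. A_x = -15/8  [A divides CE with CA:AE = 3/4:1/4]
4. A_y = -47/8  [A divides CE with CA:AE = 3/4:1/4]
   → A = (-15/8, -47/8)
5. B_x = 21/4  [line -15/8·x + -57/8·y + -363/8 = 0 ∩ |BD|² = 541/8]
6. B_y = -31/4  [line -15/8·x + -57/8·y + -363/8 = 0 ∩ |BD|² = 541/8]
   → B = (21/4, -31/4)

A = (-15/8, -47/8)
B = (21/4, -31/4)
E = (1/2, -13/2)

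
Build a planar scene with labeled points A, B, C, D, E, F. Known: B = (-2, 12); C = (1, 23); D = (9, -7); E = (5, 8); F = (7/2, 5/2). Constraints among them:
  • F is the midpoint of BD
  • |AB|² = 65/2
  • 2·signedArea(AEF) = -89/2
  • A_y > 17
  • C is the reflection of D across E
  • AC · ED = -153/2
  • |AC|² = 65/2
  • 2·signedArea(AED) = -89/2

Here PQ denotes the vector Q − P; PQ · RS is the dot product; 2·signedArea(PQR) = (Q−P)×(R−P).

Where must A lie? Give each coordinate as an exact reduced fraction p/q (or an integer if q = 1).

1. A_x = -1/2  [2·signedArea(AED) = -89/2 ∩ 2·signedArea(AEF) = -89/2]
2. A_y = 35/2  [2·signedArea(AED) = -89/2 ∩ 2·signedArea(AEF) = -89/2]
   → A = (-1/2, 35/2)

A = (-1/2, 35/2)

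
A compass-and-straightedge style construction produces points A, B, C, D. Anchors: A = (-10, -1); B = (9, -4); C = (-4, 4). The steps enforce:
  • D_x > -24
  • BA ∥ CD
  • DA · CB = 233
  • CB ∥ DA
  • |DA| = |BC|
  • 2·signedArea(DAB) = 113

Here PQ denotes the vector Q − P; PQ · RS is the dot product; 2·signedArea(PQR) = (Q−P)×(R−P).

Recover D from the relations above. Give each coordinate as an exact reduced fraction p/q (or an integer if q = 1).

D = (-23, 7)

1. D_x = -23  [CB ∥ DA ∩ BA ∥ CD]
2. D_y = 7  [CB ∥ DA ∩ BA ∥ CD]
   → D = (-23, 7)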